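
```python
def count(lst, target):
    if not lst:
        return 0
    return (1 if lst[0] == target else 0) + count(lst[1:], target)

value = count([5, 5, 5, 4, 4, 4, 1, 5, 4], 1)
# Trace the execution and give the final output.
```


count([5, 5, 5, 4, 4, 4, 1, 5, 4], 1)
lst[0]=5 != 1: 0 + count([5, 5, 4, 4, 4, 1, 5, 4], 1)
lst[0]=5 != 1: 0 + count([5, 4, 4, 4, 1, 5, 4], 1)
lst[0]=5 != 1: 0 + count([4, 4, 4, 1, 5, 4], 1)
lst[0]=4 != 1: 0 + count([4, 4, 1, 5, 4], 1)
lst[0]=4 != 1: 0 + count([4, 1, 5, 4], 1)
lst[0]=4 != 1: 0 + count([1, 5, 4], 1)
lst[0]=1 == 1: 1 + count([5, 4], 1)
lst[0]=5 != 1: 0 + count([4], 1)
lst[0]=4 != 1: 0 + count([], 1)
= 1


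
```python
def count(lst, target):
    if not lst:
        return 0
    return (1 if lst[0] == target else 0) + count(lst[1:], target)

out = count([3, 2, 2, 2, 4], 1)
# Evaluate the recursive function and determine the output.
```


count([3, 2, 2, 2, 4], 1)
lst[0]=3 != 1: 0 + count([2, 2, 2, 4], 1)
lst[0]=2 != 1: 0 + count([2, 2, 4], 1)
lst[0]=2 != 1: 0 + count([2, 4], 1)
lst[0]=2 != 1: 0 + count([4], 1)
lst[0]=4 != 1: 0 + count([], 1)
= 0


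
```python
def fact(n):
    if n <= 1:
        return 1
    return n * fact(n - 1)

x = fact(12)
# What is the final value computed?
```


fact(12)
= 12 * fact(11)
= 12 * 11 * fact(10)
= 12 * 11 * 10 * fact(9)
= 12 * 11 * 10 * 9 * fact(8)
= 12 * 11 * 10 * 9 * 8 * fact(7)
= 12 * 11 * 10 * 9 * 8 * 7 * fact(6)
= 12 * 11 * 10 * 9 * 8 * 7 * 6 * fact(5)
= 12 * 11 * 10 * 9 * 8 * 7 * 6 * 5 * fact(4)
= 12 * 11 * 10 * 9 * 8 * 7 * 6 * 5 * 4 * fact(3)
= 12 * 11 * 10 * 9 * 8 * 7 * 6 * 5 * 4 * 3 * fact(2)
= 12 * 11 * 10 * 9 * 8 * 7 * 6 * 5 * 4 * 3 * 2 * fact(1)
= 12 * 11 * 10 * 9 * 8 * 7 * 6 * 5 * 4 * 3 * 2 * 1
= 479001600


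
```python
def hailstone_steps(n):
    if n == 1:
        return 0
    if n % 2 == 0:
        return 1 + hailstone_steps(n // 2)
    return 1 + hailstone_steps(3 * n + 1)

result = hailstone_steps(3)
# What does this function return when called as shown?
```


hailstone_steps(3)
3 is odd -> 3*3+1 = 10 -> hailstone_steps(10)
10 is even -> hailstone_steps(5)
5 is odd -> 3*5+1 = 16 -> hailstone_steps(16)
16 is even -> hailstone_steps(8)
8 is even -> hailstone_steps(4)
4 is even -> hailstone_steps(2)
2 is even -> hailstone_steps(1)
Reached 1 after 7 steps
= 7


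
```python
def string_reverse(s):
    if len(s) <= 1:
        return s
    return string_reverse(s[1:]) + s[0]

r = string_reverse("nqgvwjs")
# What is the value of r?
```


string_reverse("nqgvwjs")
= string_reverse("qgvwjs") + "n"
= string_reverse("gvwjs") + "q" + "n"
= string_reverse("vwjs") + "g" + "q" + "n"
= string_reverse("wjs") + "v" + "g" + "q" + "n"
= string_reverse("js") + "w" + "v" + "g" + "q" + "n"
= string_reverse("s") + "j" + "w" + "v" + "g" + "q" + "n"
= "s" + "j" + "w" + "v" + "g" + "q" + "n"
= "sjwvgqn"


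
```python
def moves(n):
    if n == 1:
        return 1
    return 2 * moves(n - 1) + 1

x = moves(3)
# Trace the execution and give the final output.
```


moves(3)
= 2 * moves(2) + 1
= 2 * (2 * moves(1) + 1) + 1
Now compute bottom-up:
moves(1) = 1
moves(2) = 2 * 1 + 1 = 3
moves(3) = 2 * 3 + 1 = 7
= 7


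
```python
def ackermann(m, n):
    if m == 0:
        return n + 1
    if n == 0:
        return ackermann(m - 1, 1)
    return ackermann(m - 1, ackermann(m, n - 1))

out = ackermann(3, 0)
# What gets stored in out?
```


ackermann(3, 0)
n == 0: return ackermann(2, 1)
= ackermann(2, 1) = 5
= 5


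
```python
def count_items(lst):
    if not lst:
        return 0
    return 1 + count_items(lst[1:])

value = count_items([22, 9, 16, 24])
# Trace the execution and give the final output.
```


count_items([22, 9, 16, 24])
= 1 + count_items([9, 16, 24])
= 1 + 1 + count_items([16, 24])
= 1 + 1 + 1 + count_items([24])
= 1 + 1 + 1 + 1 + count_items([])
= 1 + 1 + 1 + 1 + 0
= 4


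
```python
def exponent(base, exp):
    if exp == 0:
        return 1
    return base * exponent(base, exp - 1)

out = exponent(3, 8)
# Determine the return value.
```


exponent(3, 8)
= 3 * exponent(3, 7)
= 3 * 3 * exponent(3, 6)
= 3 * 3 * 3 * exponent(3, 5)
= 3 * 3 * 3 * 3 * exponent(3, 4)
= 3 * 3 * 3 * 3 * 3 * exponent(3, 3)
= 3 * 3 * 3 * 3 * 3 * 3 * exponent(3, 2)
= 3 * 3 * 3 * 3 * 3 * 3 * 3 * exponent(3, 1)
= 3 * 3 * 3 * 3 * 3 * 3 * 3 * 3 * exponent(3, 0)
= 3 * 3 * 3 * 3 * 3 * 3 * 3 * 3 * 1
= 6561


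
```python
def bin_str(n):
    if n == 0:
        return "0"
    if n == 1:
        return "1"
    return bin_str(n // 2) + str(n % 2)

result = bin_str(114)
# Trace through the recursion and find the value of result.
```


bin_str(114)
= bin_str(57) + "0"
= bin_str(28) + "1" + "0"
= bin_str(14) + "0" + "1" + "0"
= bin_str(7) + "0" + "0" + "1" + "0"
= bin_str(3) + "1" + "0" + "0" + "1" + "0"
= bin_str(1) + "1" + "1" + "0" + "0" + "1" + "0"
= "1" + "1" + "1" + "0" + "0" + "1" + "0"
= "1110010"


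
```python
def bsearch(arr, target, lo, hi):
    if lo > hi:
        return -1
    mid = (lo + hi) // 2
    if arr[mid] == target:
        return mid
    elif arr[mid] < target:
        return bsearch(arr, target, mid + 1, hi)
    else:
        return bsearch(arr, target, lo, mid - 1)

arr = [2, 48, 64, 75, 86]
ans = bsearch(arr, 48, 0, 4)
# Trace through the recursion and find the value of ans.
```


bsearch(arr, 48, 0, 4)
lo=0, hi=4, mid=2, arr[mid]=64
64 > 48, search left half
lo=0, hi=1, mid=0, arr[mid]=2
2 < 48, search right half
lo=1, hi=1, mid=1, arr[mid]=48
arr[1] == 48, found at index 1
= 1


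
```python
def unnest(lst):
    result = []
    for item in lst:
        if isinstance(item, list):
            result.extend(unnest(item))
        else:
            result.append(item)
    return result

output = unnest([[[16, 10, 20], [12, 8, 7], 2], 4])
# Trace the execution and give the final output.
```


unnest([[[16, 10, 20], [12, 8, 7], 2], 4])
Processing each element:
  [[16, 10, 20], [12, 8, 7], 2] is a list -> unnest recursively -> [16, 10, 20, 12, 8, 7, 2]
  4 is not a list -> append 4
= [16, 10, 20, 12, 8, 7, 2, 4]


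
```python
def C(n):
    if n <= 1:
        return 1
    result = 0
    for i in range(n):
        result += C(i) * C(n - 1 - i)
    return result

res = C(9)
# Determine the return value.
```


C(9)
= sum of C(i) * C(9-1-i) for i in 0..8
First compute sub-values bottom-up:
  C(0) = 1, C(1) = 1
  C(2) = 1*1 + 1*1 = 2
  C(3) = 1*2 + 1*1 + 2*1 = 5
  C(4) = 1*5 + 1*2 + 2*1 + 5*1 = 14
  C(5) = 1*14 + 1*5 + 2*2 + 5*1 + 14*1 = 42
  C(6) = 1*42 + 1*14 + 2*5 + 5*2 + 14*1 + 42*1 = 132
  C(7) = 1*132 + 1*42 + 2*14 + 5*5 + 14*2 + 42*1 + 132*1 = 429
  C(8) = 1*429 + 1*132 + 2*42 + 5*14 + 14*5 + 42*2 + 132*1 + 429*1 = 1430
Now C(9):
  C(0)*C(8) = 1*1430 = 1430
  C(1)*C(7) = 1*429 = 429
  C(2)*C(6) = 2*132 = 264
  C(3)*C(5) = 5*42 = 210
  C(4)*C(4) = 14*14 = 196
  C(5)*C(3) = 42*5 = 210
  C(6)*C(2) = 132*2 = 264
  C(7)*C(1) = 429*1 = 429
  C(8)*C(0) = 1430*1 = 1430
= 1430 + 429 + 264 + 210 + 196 + 210 + 264 + 429 + 1430
= 4862


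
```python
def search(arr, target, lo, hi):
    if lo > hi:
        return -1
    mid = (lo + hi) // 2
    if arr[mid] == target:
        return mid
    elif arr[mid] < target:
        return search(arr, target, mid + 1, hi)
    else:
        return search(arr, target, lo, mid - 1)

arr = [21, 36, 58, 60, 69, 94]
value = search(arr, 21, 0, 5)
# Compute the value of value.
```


search(arr, 21, 0, 5)
lo=0, hi=5, mid=2, arr[mid]=58
58 > 21, search left half
lo=0, hi=1, mid=0, arr[mid]=21
arr[0] == 21, found at index 0
= 0


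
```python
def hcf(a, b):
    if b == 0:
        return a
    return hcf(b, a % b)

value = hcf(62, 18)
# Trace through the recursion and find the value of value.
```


hcf(62, 18)
= hcf(18, 62 % 18) = hcf(18, 8)
= hcf(8, 18 % 8) = hcf(8, 2)
= hcf(2, 8 % 2) = hcf(2, 0)
b == 0, return a = 2


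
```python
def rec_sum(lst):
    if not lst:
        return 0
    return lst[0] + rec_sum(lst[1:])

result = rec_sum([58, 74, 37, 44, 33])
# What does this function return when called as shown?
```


rec_sum([58, 74, 37, 44, 33])
= 58 + rec_sum([74, 37, 44, 33])
= 58 + 74 + rec_sum([37, 44, 33])
= 58 + 74 + 37 + rec_sum([44, 33])
= 58 + 74 + 37 + 44 + rec_sum([33])
= 58 + 74 + 37 + 44 + 33 + rec_sum([])
= 58 + 74 + 37 + 44 + 33 + 0
= 246


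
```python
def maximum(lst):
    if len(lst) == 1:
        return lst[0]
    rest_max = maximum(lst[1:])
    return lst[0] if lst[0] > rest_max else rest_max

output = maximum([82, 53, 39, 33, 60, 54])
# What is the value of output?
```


maximum([82, 53, 39, 33, 60, 54])
= compare 82 with maximum([53, 39, 33, 60, 54])
= compare 53 with maximum([39, 33, 60, 54])
= compare 39 with maximum([33, 60, 54])
= compare 33 with maximum([60, 54])
= compare 60 with maximum([54])
Base: maximum([54]) = 54
compare 60 with 54: max = 60
compare 33 with 60: max = 60
compare 39 with 60: max = 60
compare 53 with 60: max = 60
compare 82 with 60: max = 82
= 82


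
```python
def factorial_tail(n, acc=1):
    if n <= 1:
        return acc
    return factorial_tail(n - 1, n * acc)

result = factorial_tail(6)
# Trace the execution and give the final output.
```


factorial_tail(6, 1)
= factorial_tail(5, 6 * 1) = factorial_tail(5, 6)
= factorial_tail(4, 5 * 6) = factorial_tail(4, 30)
= factorial_tail(3, 4 * 30) = factorial_tail(3, 120)
= factorial_tail(2, 3 * 120) = factorial_tail(2, 360)
= factorial_tail(1, 2 * 360) = factorial_tail(1, 720)
n <= 1, return acc = 720


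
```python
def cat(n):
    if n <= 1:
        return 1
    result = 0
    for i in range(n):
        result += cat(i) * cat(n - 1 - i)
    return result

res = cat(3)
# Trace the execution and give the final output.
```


cat(3)
= sum of cat(i) * cat(3-1-i) for i in 0..2
First compute sub-values bottom-up:
  cat(0) = 1, cat(1) = 1
  cat(2) = 1*1 + 1*1 = 2
Now cat(3):
  cat(0)*cat(2) = 1*2 = 2
  cat(1)*cat(1) = 1*1 = 1
  cat(2)*cat(0) = 2*1 = 2
= 2 + 1 + 2
= 5


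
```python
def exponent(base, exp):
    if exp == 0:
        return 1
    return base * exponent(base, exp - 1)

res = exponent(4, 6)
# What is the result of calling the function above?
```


exponent(4, 6)
= 4 * exponent(4, 5)
= 4 * 4 * exponent(4, 4)
= 4 * 4 * 4 * exponent(4, 3)
= 4 * 4 * 4 * 4 * exponent(4, 2)
= 4 * 4 * 4 * 4 * 4 * exponent(4, 1)
= 4 * 4 * 4 * 4 * 4 * 4 * exponent(4, 0)
= 4 * 4 * 4 * 4 * 4 * 4 * 1
= 4096


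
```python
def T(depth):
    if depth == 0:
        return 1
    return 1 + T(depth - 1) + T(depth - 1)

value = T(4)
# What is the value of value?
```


T(4)
= 1 + T(3) + T(3)
= 1 + 2 * T(3)
T(k) = 2^(k+1) - 1
T(0) = 1
T(1) = 3
T(2) = 7
T(3) = 15
T(4) = 31
T(4) = 2^5 - 1 = 31


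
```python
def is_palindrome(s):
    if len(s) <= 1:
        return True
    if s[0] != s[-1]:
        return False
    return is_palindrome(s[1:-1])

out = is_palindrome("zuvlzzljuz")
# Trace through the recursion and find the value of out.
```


is_palindrome("zuvlzzljuz")
"zuvlzzljuz": s[0]='z' == s[-1]='z' -> is_palindrome("uvlzzlju")
"uvlzzlju": s[0]='u' == s[-1]='u' -> is_palindrome("vlzzlj")
"vlzzlj": s[0]='v' != s[-1]='j' -> False
= False


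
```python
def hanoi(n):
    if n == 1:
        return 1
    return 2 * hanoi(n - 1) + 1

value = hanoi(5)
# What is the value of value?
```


hanoi(5)
= 2 * hanoi(4) + 1
= 2 * (2 * hanoi(3) + 1) + 1
= 2 * (2 * (2 * hanoi(2) + 1) + 1) + 1
= 2 * (2 * (2 * (2 * hanoi(1) + 1) + 1) + 1) + 1
Now compute bottom-up:
hanoi(1) = 1
hanoi(2) = 2 * 1 + 1 = 3
hanoi(3) = 2 * 3 + 1 = 7
hanoi(4) = 2 * 7 + 1 = 15
hanoi(5) = 2 * 15 + 1 = 31
= 31


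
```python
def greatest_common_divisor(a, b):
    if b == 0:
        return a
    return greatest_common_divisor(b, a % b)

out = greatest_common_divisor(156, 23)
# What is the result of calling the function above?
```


greatest_common_divisor(156, 23)
= greatest_common_divisor(23, 156 % 23) = greatest_common_divisor(23, 18)
= greatest_common_divisor(18, 23 % 18) = greatest_common_divisor(18, 5)
= greatest_common_divisor(5, 18 % 5) = greatest_common_divisor(5, 3)
= greatest_common_divisor(3, 5 % 3) = greatest_common_divisor(3, 2)
= greatest_common_divisor(2, 3 % 2) = greatest_common_divisor(2, 1)
= greatest_common_divisor(1, 2 % 1) = greatest_common_divisor(1, 0)
b == 0, return a = 1


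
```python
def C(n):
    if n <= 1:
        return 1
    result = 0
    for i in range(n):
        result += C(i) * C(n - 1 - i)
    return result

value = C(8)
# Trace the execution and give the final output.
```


C(8)
= sum of C(i) * C(8-1-i) for i in 0..7
First compute sub-values bottom-up:
  C(0) = 1, C(1) = 1
  C(2) = 1*1 + 1*1 = 2
  C(3) = 1*2 + 1*1 + 2*1 = 5
  C(4) = 1*5 + 1*2 + 2*1 + 5*1 = 14
  C(5) = 1*14 + 1*5 + 2*2 + 5*1 + 14*1 = 42
  C(6) = 1*42 + 1*14 + 2*5 + 5*2 + 14*1 + 42*1 = 132
  C(7) = 1*132 + 1*42 + 2*14 + 5*5 + 14*2 + 42*1 + 132*1 = 429
Now C(8):
  C(0)*C(7) = 1*429 = 429
  C(1)*C(6) = 1*132 = 132
  C(2)*C(5) = 2*42 = 84
  C(3)*C(4) = 5*14 = 70
  C(4)*C(3) = 14*5 = 70
  C(5)*C(2) = 42*2 = 84
  C(6)*C(1) = 132*1 = 132
  C(7)*C(0) = 429*1 = 429
= 429 + 132 + 84 + 70 + 70 + 84 + 132 + 429
= 1430


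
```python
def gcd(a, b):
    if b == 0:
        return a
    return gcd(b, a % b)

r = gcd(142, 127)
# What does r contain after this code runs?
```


gcd(142, 127)
= gcd(127, 142 % 127) = gcd(127, 15)
= gcd(15, 127 % 15) = gcd(15, 7)
= gcd(7, 15 % 7) = gcd(7, 1)
= gcd(1, 7 % 1) = gcd(1, 0)
b == 0, return a = 1


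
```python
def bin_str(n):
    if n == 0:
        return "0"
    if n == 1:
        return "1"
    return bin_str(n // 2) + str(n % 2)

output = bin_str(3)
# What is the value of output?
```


bin_str(3)
= bin_str(1) + "1"
= "1" + "1"
= "11"


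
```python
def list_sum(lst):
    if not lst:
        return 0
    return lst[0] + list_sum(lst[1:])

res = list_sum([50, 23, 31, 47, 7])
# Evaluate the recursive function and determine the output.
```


list_sum([50, 23, 31, 47, 7])
= 50 + list_sum([23, 31, 47, 7])
= 50 + 23 + list_sum([31, 47, 7])
= 50 + 23 + 31 + list_sum([47, 7])
= 50 + 23 + 31 + 47 + list_sum([7])
= 50 + 23 + 31 + 47 + 7 + list_sum([])
= 50 + 23 + 31 + 47 + 7 + 0
= 158


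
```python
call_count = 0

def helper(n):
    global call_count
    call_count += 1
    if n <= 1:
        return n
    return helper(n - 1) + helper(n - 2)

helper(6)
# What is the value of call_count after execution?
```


helper(6) calls helper(5) and helper(4); each non-base call branches into two more.
Let C(k) = total number of calls made by helper(k), including the call to helper(k) itself.
Base cases: C(0) = 1, C(1) = 1
Recurrence: C(k) = 1 + C(k-1) + C(k-2)
  C(2) = 1 + C(1) + C(0) = 1 + 1 + 1 = 3
  C(3) = 1 + C(2) + C(1) = 1 + 3 + 1 = 5
  C(4) = 1 + C(3) + C(2) = 1 + 5 + 3 = 9
  C(5) = 1 + C(4) + C(3) = 1 + 9 + 5 = 15
  C(6) = 1 + C(5) + C(4) = 1 + 15 + 9 = 25
Total calls = C(6) = 25


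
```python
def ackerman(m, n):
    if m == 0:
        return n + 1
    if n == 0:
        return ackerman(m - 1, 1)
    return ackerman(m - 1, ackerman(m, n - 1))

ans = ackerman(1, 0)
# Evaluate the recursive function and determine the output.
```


ackerman(1, 0)
n == 0: return ackerman(0, 1)
= ackerman(0, 1) = 2
= 2


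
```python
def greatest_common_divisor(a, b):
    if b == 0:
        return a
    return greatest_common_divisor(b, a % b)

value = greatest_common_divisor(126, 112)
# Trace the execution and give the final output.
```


greatest_common_divisor(126, 112)
= greatest_common_divisor(112, 126 % 112) = greatest_common_divisor(112, 14)
= greatest_common_divisor(14, 112 % 14) = greatest_common_divisor(14, 0)
b == 0, return a = 14


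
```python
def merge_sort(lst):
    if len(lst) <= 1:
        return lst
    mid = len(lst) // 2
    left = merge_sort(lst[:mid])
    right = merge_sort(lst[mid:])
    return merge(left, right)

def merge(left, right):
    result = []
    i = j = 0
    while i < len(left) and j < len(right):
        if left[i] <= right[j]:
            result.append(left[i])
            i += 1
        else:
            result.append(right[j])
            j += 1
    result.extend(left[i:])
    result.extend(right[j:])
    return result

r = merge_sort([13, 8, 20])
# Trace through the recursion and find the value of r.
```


merge_sort([13, 8, 20])
Split into [13] and [8, 20]
Left sorted: [13]
Right sorted: [8, 20]
Merge [13] and [8, 20]
= [8, 13, 20]


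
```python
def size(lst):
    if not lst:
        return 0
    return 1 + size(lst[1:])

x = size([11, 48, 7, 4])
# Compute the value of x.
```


size([11, 48, 7, 4])
= 1 + size([48, 7, 4])
= 1 + 1 + size([7, 4])
= 1 + 1 + 1 + size([4])
= 1 + 1 + 1 + 1 + size([])
= 1 + 1 + 1 + 1 + 0
= 4


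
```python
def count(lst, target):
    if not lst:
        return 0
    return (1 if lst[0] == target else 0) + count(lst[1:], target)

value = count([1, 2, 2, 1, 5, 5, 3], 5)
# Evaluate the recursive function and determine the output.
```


count([1, 2, 2, 1, 5, 5, 3], 5)
lst[0]=1 != 5: 0 + count([2, 2, 1, 5, 5, 3], 5)
lst[0]=2 != 5: 0 + count([2, 1, 5, 5, 3], 5)
lst[0]=2 != 5: 0 + count([1, 5, 5, 3], 5)
lst[0]=1 != 5: 0 + count([5, 5, 3], 5)
lst[0]=5 == 5: 1 + count([5, 3], 5)
lst[0]=5 == 5: 1 + count([3], 5)
lst[0]=3 != 5: 0 + count([], 5)
= 2


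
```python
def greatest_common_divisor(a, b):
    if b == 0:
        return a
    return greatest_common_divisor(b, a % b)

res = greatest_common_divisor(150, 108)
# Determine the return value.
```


greatest_common_divisor(150, 108)
= greatest_common_divisor(108, 150 % 108) = greatest_common_divisor(108, 42)
= greatest_common_divisor(42, 108 % 42) = greatest_common_divisor(42, 24)
= greatest_common_divisor(24, 42 % 24) = greatest_common_divisor(24, 18)
= greatest_common_divisor(18, 24 % 18) = greatest_common_divisor(18, 6)
= greatest_common_divisor(6, 18 % 6) = greatest_common_divisor(6, 0)
b == 0, return a = 6


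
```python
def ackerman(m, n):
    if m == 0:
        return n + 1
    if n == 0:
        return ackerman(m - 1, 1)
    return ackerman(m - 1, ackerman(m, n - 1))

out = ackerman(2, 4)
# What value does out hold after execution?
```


ackerman(2, 4)
= ackerman(1, ackerman(2, 3))
First compute ackerman(2, 3) = 9
= ackerman(1, 9)
= 11


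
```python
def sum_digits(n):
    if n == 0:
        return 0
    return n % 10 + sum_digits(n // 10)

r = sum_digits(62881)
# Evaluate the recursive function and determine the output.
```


sum_digits(62881)
= 1 + sum_digits(6288)
= 1 + 8 + sum_digits(628)
= 1 + 8 + 8 + sum_digits(62)
= 1 + 8 + 8 + 2 + sum_digits(6)
= 1 + 8 + 8 + 2 + 6 + sum_digits(0)
= 1 + 8 + 8 + 2 + 6 + 0
= 25


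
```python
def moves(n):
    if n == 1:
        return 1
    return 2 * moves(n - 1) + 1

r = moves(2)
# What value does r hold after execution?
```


moves(2)
= 2 * moves(1) + 1
Now compute bottom-up:
moves(1) = 1
moves(2) = 2 * 1 + 1 = 3
= 3


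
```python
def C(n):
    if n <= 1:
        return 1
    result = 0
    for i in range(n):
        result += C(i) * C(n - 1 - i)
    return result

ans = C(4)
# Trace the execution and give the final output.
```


C(4)
= sum of C(i) * C(4-1-i) for i in 0..3
First compute sub-values bottom-up:
  C(0) = 1, C(1) = 1
  C(2) = 1*1 + 1*1 = 2
  C(3) = 1*2 + 1*1 + 2*1 = 5
Now C(4):
  C(0)*C(3) = 1*5 = 5
  C(1)*C(2) = 1*2 = 2
  C(2)*C(1) = 2*1 = 2
  C(3)*C(0) = 5*1 = 5
= 5 + 2 + 2 + 5
= 14


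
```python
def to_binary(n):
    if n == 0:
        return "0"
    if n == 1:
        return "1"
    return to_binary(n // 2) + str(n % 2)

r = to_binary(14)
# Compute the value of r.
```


to_binary(14)
= to_binary(7) + "0"
= to_binary(3) + "1" + "0"
= to_binary(1) + "1" + "1" + "0"
= "1" + "1" + "1" + "0"
= "1110"


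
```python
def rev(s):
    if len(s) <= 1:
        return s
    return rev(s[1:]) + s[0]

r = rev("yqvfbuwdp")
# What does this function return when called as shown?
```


rev("yqvfbuwdp")
= rev("qvfbuwdp") + "y"
= rev("vfbuwdp") + "q" + "y"
= rev("fbuwdp") + "v" + "q" + "y"
= rev("buwdp") + "f" + "v" + "q" + "y"
= rev("uwdp") + "b" + "f" + "v" + "q" + "y"
= rev("wdp") + "u" + "b" + "f" + "v" + "q" + "y"
= rev("dp") + "w" + "u" + "b" + "f" + "v" + "q" + "y"
= rev("p") + "d" + "w" + "u" + "b" + "f" + "v" + "q" + "y"
= "p" + "d" + "w" + "u" + "b" + "f" + "v" + "q" + "y"
= "pdwubfvqy"


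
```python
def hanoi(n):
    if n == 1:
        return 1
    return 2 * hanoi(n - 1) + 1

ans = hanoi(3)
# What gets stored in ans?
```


hanoi(3)
= 2 * hanoi(2) + 1
= 2 * (2 * hanoi(1) + 1) + 1
Now compute bottom-up:
hanoi(1) = 1
hanoi(2) = 2 * 1 + 1 = 3
hanoi(3) = 2 * 3 + 1 = 7
= 7


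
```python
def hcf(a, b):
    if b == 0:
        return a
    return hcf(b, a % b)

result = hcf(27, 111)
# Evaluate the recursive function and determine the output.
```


hcf(27, 111)
= hcf(111, 27 % 111) = hcf(111, 27)
= hcf(27, 111 % 27) = hcf(27, 3)
= hcf(3, 27 % 3) = hcf(3, 0)
b == 0, return a = 3


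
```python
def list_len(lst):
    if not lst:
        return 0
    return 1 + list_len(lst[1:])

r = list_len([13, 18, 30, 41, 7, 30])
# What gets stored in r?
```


list_len([13, 18, 30, 41, 7, 30])
= 1 + list_len([18, 30, 41, 7, 30])
= 1 + 1 + list_len([30, 41, 7, 30])
= 1 + 1 + 1 + list_len([41, 7, 30])
= 1 + 1 + 1 + 1 + list_len([7, 30])
= 1 + 1 + 1 + 1 + 1 + list_len([30])
= 1 + 1 + 1 + 1 + 1 + 1 + list_len([])
= 1 + 1 + 1 + 1 + 1 + 1 + 0
= 6


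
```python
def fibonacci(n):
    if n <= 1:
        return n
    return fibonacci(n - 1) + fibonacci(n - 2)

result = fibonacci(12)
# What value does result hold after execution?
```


fibonacci(12)
= fibonacci(11) + fibonacci(10)
= (fibonacci(10) + fibonacci(9)) + fibonacci(10)
Computing bottom-up: fibonacci(0)=0, fibonacci(1)=1, fibonacci(2)=1, fibonacci(3)=2, fibonacci(4)=3, fibonacci(5)=5, fibonacci(6)=8, fibonacci(7)=13, fibonacci(8)=21, fibonacci(9)=34, fibonacci(10)=55, fibonacci(11)=89, fibonacci(12)=144
= 144


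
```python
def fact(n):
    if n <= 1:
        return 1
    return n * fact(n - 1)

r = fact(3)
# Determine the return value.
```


fact(3)
= 3 * fact(2)
= 3 * 2 * fact(1)
= 3 * 2 * 1
= 6


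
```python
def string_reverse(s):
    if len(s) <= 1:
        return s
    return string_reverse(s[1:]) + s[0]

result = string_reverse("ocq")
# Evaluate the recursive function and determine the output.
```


string_reverse("ocq")
= string_reverse("cq") + "o"
= string_reverse("q") + "c" + "o"
= "q" + "c" + "o"
= "qco"


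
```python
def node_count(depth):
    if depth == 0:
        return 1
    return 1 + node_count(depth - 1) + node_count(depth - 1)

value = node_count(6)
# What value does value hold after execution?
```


node_count(6)
= 1 + node_count(5) + node_count(5)
= 1 + 2 * node_count(5)
node_count(k) = 2^(k+1) - 1
node_count(0) = 1
node_count(1) = 3
node_count(2) = 7
node_count(3) = 15
node_count(4) = 31
node_count(6) = 2^7 - 1 = 127


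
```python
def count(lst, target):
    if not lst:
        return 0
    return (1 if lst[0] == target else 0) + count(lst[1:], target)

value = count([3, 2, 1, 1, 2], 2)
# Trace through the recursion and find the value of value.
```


count([3, 2, 1, 1, 2], 2)
lst[0]=3 != 2: 0 + count([2, 1, 1, 2], 2)
lst[0]=2 == 2: 1 + count([1, 1, 2], 2)
lst[0]=1 != 2: 0 + count([1, 2], 2)
lst[0]=1 != 2: 0 + count([2], 2)
lst[0]=2 == 2: 1 + count([], 2)
= 2


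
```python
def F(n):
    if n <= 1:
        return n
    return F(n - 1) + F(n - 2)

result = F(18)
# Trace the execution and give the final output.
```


F(18)
= F(17) + F(16)
= (F(16) + F(15)) + F(16)
Computing bottom-up: F(0)=0, F(1)=1, F(2)=1, F(3)=2, F(4)=3, F(5)=5, F(6)=8, F(7)=13, F(8)=21, F(9)=34, F(10)=55, F(11)=89, F(12)=144, F(13)=233, F(14)=377, F(15)=610, F(16)=987, F(17)=1597, F(18)=2584
= 2584


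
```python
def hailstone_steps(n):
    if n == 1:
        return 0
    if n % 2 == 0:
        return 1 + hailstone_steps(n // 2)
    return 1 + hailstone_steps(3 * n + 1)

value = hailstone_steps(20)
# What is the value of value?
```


hailstone_steps(20)
20 is even -> hailstone_steps(10)
10 is even -> hailstone_steps(5)
5 is odd -> 3*5+1 = 16 -> hailstone_steps(16)
16 is even -> hailstone_steps(8)
8 is even -> hailstone_steps(4)
4 is even -> hailstone_steps(2)
2 is even -> hailstone_steps(1)
Reached 1 after 7 steps
= 7


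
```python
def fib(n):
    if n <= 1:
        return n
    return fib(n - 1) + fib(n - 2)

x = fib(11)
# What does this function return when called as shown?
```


fib(11)
= fib(10) + fib(9)
= (fib(9) + fib(8)) + fib(9)
Computing bottom-up: fib(0)=0, fib(1)=1, fib(2)=1, fib(3)=2, fib(4)=3, fib(5)=5, fib(6)=8, fib(7)=13, fib(8)=21, fib(9)=34, fib(10)=55, fib(11)=89
= 89


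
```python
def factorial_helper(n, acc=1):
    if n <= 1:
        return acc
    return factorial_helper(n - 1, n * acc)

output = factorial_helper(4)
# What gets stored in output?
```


factorial_helper(4, 1)
= factorial_helper(3, 4 * 1) = factorial_helper(3, 4)
= factorial_helper(2, 3 * 4) = factorial_helper(2, 12)
= factorial_helper(1, 2 * 12) = factorial_helper(1, 24)
n <= 1, return acc = 24


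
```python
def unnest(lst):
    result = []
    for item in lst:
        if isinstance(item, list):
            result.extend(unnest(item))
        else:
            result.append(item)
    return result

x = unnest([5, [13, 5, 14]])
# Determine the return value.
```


unnest([5, [13, 5, 14]])
Processing each element:
  5 is not a list -> append 5
  [13, 5, 14] is a list -> unnest recursively -> [13, 5, 14]
= [5, 13, 5, 14]


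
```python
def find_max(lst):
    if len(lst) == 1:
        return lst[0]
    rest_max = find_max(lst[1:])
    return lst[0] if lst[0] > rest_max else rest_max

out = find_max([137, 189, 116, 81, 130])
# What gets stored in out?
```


find_max([137, 189, 116, 81, 130])
= compare 137 with find_max([189, 116, 81, 130])
= compare 189 with find_max([116, 81, 130])
= compare 116 with find_max([81, 130])
= compare 81 with find_max([130])
Base: find_max([130]) = 130
compare 81 with 130: max = 130
compare 116 with 130: max = 130
compare 189 with 130: max = 189
compare 137 with 189: max = 189
= 189


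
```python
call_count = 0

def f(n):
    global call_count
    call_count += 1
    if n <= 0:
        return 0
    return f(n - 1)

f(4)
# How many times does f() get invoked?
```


f(4) calls f(3) calls ... calls f(0)
Total calls: 4 + 1 (for base case) = 5


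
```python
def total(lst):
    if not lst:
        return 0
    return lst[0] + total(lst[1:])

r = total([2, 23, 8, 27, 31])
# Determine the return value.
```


total([2, 23, 8, 27, 31])
= 2 + total([23, 8, 27, 31])
= 2 + 23 + total([8, 27, 31])
= 2 + 23 + 8 + total([27, 31])
= 2 + 23 + 8 + 27 + total([31])
= 2 + 23 + 8 + 27 + 31 + total([])
= 2 + 23 + 8 + 27 + 31 + 0
= 91


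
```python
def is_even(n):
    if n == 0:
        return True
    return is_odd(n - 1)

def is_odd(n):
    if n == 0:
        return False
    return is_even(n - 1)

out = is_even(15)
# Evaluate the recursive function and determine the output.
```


is_even(15)
= is_odd(14)
= is_even(13)
= is_odd(12)
= is_even(11)
= is_odd(10)
= is_even(9)
= is_odd(8)
= is_even(7)
= is_odd(6)
= is_even(5)
= is_odd(4)
= is_even(3)
= is_odd(2)
= is_even(1)
= is_odd(0)
n == 0: return False
= False


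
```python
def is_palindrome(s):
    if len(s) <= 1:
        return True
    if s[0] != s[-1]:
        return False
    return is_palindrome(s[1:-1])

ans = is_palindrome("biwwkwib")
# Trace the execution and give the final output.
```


is_palindrome("biwwkwib")
"biwwkwib": s[0]='b' == s[-1]='b' -> is_palindrome("iwwkwi")
"iwwkwi": s[0]='i' == s[-1]='i' -> is_palindrome("wwkw")
"wwkw": s[0]='w' == s[-1]='w' -> is_palindrome("wk")
"wk": s[0]='w' != s[-1]='k' -> False
= False


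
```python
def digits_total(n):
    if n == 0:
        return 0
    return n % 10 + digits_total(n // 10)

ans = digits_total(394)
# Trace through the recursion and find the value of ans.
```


digits_total(394)
= 4 + digits_total(39)
= 4 + 9 + digits_total(3)
= 4 + 9 + 3 + digits_total(0)
= 4 + 9 + 3 + 0
= 16


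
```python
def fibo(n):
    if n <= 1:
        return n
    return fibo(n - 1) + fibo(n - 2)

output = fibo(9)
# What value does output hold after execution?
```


fibo(9)
= fibo(8) + fibo(7)
= (fibo(7) + fibo(6)) + fibo(7)
Computing bottom-up: fibo(0)=0, fibo(1)=1, fibo(2)=1, fibo(3)=2, fibo(4)=3, fibo(5)=5, fibo(6)=8, fibo(7)=13, fibo(8)=21, fibo(9)=34
= 34


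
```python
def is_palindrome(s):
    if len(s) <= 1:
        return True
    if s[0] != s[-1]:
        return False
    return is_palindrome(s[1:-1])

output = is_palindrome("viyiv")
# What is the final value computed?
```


is_palindrome("viyiv")
"viyiv": s[0]='v' == s[-1]='v' -> is_palindrome("iyi")
"iyi": s[0]='i' == s[-1]='i' -> is_palindrome("y")
"y": len <= 1 -> True
= True


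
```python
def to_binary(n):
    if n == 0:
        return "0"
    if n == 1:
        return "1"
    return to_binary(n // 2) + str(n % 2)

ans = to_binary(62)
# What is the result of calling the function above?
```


to_binary(62)
= to_binary(31) + "0"
= to_binary(15) + "1" + "0"
= to_binary(7) + "1" + "1" + "0"
= to_binary(3) + "1" + "1" + "1" + "0"
= to_binary(1) + "1" + "1" + "1" + "1" + "0"
= "1" + "1" + "1" + "1" + "1" + "0"
= "111110"


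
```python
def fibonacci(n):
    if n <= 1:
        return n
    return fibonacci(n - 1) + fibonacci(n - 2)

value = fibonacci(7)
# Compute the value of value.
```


fibonacci(7)
= fibonacci(6) + fibonacci(5)
= (fibonacci(5) + fibonacci(4)) + fibonacci(5)
Computing bottom-up: fibonacci(0)=0, fibonacci(1)=1, fibonacci(2)=1, fibonacci(3)=2, fibonacci(4)=3, fibonacci(5)=5, fibonacci(6)=8, fibonacci(7)=13
= 13


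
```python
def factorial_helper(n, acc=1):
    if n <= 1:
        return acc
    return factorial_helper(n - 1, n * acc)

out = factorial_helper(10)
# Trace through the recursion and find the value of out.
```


factorial_helper(10, 1)
= factorial_helper(9, 10 * 1) = factorial_helper(9, 10)
= factorial_helper(8, 9 * 10) = factorial_helper(8, 90)
= factorial_helper(7, 8 * 90) = factorial_helper(7, 720)
= factorial_helper(6, 7 * 720) = factorial_helper(6, 5040)
= factorial_helper(5, 6 * 5040) = factorial_helper(5, 30240)
= factorial_helper(4, 5 * 30240) = factorial_helper(4, 151200)
= factorial_helper(3, 4 * 151200) = factorial_helper(3, 604800)
= factorial_helper(2, 3 * 604800) = factorial_helper(2, 1814400)
= factorial_helper(1, 2 * 1814400) = factorial_helper(1, 3628800)
n <= 1, return acc = 3628800


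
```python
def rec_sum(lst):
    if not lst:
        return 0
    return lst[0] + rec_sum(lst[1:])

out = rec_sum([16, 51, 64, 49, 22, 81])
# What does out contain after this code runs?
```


rec_sum([16, 51, 64, 49, 22, 81])
= 16 + rec_sum([51, 64, 49, 22, 81])
= 16 + 51 + rec_sum([64, 49, 22, 81])
= 16 + 51 + 64 + rec_sum([49, 22, 81])
= 16 + 51 + 64 + 49 + rec_sum([22, 81])
= 16 + 51 + 64 + 49 + 22 + rec_sum([81])
= 16 + 51 + 64 + 49 + 22 + 81 + rec_sum([])
= 16 + 51 + 64 + 49 + 22 + 81 + 0
= 283


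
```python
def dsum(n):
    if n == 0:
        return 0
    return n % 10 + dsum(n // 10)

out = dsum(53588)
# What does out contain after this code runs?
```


dsum(53588)
= 8 + dsum(5358)
= 8 + 8 + dsum(535)
= 8 + 8 + 5 + dsum(53)
= 8 + 8 + 5 + 3 + dsum(5)
= 8 + 8 + 5 + 3 + 5 + dsum(0)
= 8 + 8 + 5 + 3 + 5 + 0
= 29


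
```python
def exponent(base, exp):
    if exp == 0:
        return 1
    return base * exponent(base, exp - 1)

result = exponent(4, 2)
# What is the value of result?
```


exponent(4, 2)
= 4 * exponent(4, 1)
= 4 * 4 * exponent(4, 0)
= 4 * 4 * 1
= 16


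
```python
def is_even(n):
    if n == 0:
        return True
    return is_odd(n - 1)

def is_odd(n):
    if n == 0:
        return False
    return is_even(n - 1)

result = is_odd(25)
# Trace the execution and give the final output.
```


is_odd(25)
= is_even(24)
= is_odd(23)
= is_even(22)
= is_odd(21)
= is_even(20)
= is_odd(19)
= is_even(18)
= is_odd(17)
= is_even(16)
= is_odd(15)
= is_even(14)
= is_odd(13)
= is_even(12)
= is_odd(11)
= is_even(10)
= is_odd(9)
= is_even(8)
= is_odd(7)
= is_even(6)
= is_odd(5)
= is_even(4)
= is_odd(3)
= is_even(2)
= is_odd(1)
= is_even(0)
n == 0: return True
= True


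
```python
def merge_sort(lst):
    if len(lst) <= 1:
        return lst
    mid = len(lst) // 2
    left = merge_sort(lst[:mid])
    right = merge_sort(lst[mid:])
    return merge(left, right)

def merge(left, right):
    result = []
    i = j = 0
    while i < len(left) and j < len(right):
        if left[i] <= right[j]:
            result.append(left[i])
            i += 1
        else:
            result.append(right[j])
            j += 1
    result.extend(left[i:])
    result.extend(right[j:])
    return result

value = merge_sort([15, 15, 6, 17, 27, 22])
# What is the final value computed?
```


merge_sort([15, 15, 6, 17, 27, 22])
Split into [15, 15, 6] and [17, 27, 22]
Left sorted: [6, 15, 15]
Right sorted: [17, 22, 27]
Merge [6, 15, 15] and [17, 22, 27]
= [6, 15, 15, 17, 22, 27]


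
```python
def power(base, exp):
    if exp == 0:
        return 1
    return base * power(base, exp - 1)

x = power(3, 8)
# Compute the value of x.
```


power(3, 8)
= 3 * power(3, 7)
= 3 * 3 * power(3, 6)
= 3 * 3 * 3 * power(3, 5)
= 3 * 3 * 3 * 3 * power(3, 4)
= 3 * 3 * 3 * 3 * 3 * power(3, 3)
= 3 * 3 * 3 * 3 * 3 * 3 * power(3, 2)
= 3 * 3 * 3 * 3 * 3 * 3 * 3 * power(3, 1)
= 3 * 3 * 3 * 3 * 3 * 3 * 3 * 3 * power(3, 0)
= 3 * 3 * 3 * 3 * 3 * 3 * 3 * 3 * 1
= 6561


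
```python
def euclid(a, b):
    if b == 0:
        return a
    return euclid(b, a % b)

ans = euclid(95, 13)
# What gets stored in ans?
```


euclid(95, 13)
= euclid(13, 95 % 13) = euclid(13, 4)
= euclid(4, 13 % 4) = euclid(4, 1)
= euclid(1, 4 % 1) = euclid(1, 0)
b == 0, return a = 1


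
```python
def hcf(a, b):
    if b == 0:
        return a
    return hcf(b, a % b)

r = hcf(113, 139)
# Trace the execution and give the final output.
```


hcf(113, 139)
= hcf(139, 113 % 139) = hcf(139, 113)
= hcf(113, 139 % 113) = hcf(113, 26)
= hcf(26, 113 % 26) = hcf(26, 9)
= hcf(9, 26 % 9) = hcf(9, 8)
= hcf(8, 9 % 8) = hcf(8, 1)
= hcf(1, 8 % 1) = hcf(1, 0)
b == 0, return a = 1


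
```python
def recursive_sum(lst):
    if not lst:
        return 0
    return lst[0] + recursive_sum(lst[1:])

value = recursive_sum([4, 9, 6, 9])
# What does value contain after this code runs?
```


recursive_sum([4, 9, 6, 9])
= 4 + recursive_sum([9, 6, 9])
= 4 + 9 + recursive_sum([6, 9])
= 4 + 9 + 6 + recursive_sum([9])
= 4 + 9 + 6 + 9 + recursive_sum([])
= 4 + 9 + 6 + 9 + 0
= 28


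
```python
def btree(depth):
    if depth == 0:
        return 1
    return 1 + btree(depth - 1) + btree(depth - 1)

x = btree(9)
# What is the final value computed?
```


btree(9)
= 1 + btree(8) + btree(8)
= 1 + 2 * btree(8)
btree(k) = 2^(k+1) - 1
btree(0) = 1
btree(1) = 3
btree(2) = 7
btree(3) = 15
btree(4) = 31
btree(9) = 2^10 - 1 = 1023


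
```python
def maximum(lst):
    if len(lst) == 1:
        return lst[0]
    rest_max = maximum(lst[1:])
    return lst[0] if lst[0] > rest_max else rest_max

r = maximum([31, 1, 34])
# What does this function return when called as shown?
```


maximum([31, 1, 34])
= compare 31 with maximum([1, 34])
= compare 1 with maximum([34])
Base: maximum([34]) = 34
compare 1 with 34: max = 34
compare 31 with 34: max = 34
= 34


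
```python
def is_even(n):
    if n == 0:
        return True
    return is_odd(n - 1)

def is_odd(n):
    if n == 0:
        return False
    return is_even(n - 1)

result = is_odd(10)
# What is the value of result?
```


is_odd(10)
= is_even(9)
= is_odd(8)
= is_even(7)
= is_odd(6)
= is_even(5)
= is_odd(4)
= is_even(3)
= is_odd(2)
= is_even(1)
= is_odd(0)
n == 0: return False
= False


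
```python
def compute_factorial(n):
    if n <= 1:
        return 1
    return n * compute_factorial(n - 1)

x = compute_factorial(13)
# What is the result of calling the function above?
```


compute_factorial(13)
= 13 * compute_factorial(12)
= 13 * 12 * compute_factorial(11)
= 13 * 12 * 11 * compute_factorial(10)
= 13 * 12 * 11 * 10 * compute_factorial(9)
= 13 * 12 * 11 * 10 * 9 * compute_factorial(8)
= 13 * 12 * 11 * 10 * 9 * 8 * compute_factorial(7)
= 13 * 12 * 11 * 10 * 9 * 8 * 7 * compute_factorial(6)
= 13 * 12 * 11 * 10 * 9 * 8 * 7 * 6 * compute_factorial(5)
= 13 * 12 * 11 * 10 * 9 * 8 * 7 * 6 * 5 * compute_factorial(4)
= 13 * 12 * 11 * 10 * 9 * 8 * 7 * 6 * 5 * 4 * compute_factorial(3)
= 13 * 12 * 11 * 10 * 9 * 8 * 7 * 6 * 5 * 4 * 3 * compute_factorial(2)
= 13 * 12 * 11 * 10 * 9 * 8 * 7 * 6 * 5 * 4 * 3 * 2 * compute_factorial(1)
= 13 * 12 * 11 * 10 * 9 * 8 * 7 * 6 * 5 * 4 * 3 * 2 * 1
= 6227020800


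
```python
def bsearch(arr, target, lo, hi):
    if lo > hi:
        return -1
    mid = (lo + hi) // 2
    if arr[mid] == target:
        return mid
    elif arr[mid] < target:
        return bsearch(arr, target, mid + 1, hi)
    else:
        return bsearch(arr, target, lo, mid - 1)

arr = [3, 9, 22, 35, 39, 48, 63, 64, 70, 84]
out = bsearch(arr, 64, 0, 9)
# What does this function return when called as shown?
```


bsearch(arr, 64, 0, 9)
lo=0, hi=9, mid=4, arr[mid]=39
39 < 64, search right half
lo=5, hi=9, mid=7, arr[mid]=64
arr[7] == 64, found at index 7
= 7


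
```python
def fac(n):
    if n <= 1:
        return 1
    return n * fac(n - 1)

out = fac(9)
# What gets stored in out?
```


fac(9)
= 9 * fac(8)
= 9 * 8 * fac(7)
= 9 * 8 * 7 * fac(6)
= 9 * 8 * 7 * 6 * fac(5)
= 9 * 8 * 7 * 6 * 5 * fac(4)
= 9 * 8 * 7 * 6 * 5 * 4 * fac(3)
= 9 * 8 * 7 * 6 * 5 * 4 * 3 * fac(2)
= 9 * 8 * 7 * 6 * 5 * 4 * 3 * 2 * fac(1)
= 9 * 8 * 7 * 6 * 5 * 4 * 3 * 2 * 1
= 362880


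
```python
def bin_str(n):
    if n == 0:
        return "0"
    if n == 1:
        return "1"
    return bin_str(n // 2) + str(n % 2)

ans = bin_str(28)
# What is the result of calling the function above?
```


bin_str(28)
= bin_str(14) + "0"
= bin_str(7) + "0" + "0"
= bin_str(3) + "1" + "0" + "0"
= bin_str(1) + "1" + "1" + "0" + "0"
= "1" + "1" + "1" + "0" + "0"
= "11100"


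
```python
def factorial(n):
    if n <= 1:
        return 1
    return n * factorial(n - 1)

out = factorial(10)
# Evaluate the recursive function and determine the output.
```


factorial(10)
= 10 * factorial(9)
= 10 * 9 * factorial(8)
= 10 * 9 * 8 * factorial(7)
= 10 * 9 * 8 * 7 * factorial(6)
= 10 * 9 * 8 * 7 * 6 * factorial(5)
= 10 * 9 * 8 * 7 * 6 * 5 * factorial(4)
= 10 * 9 * 8 * 7 * 6 * 5 * 4 * factorial(3)
= 10 * 9 * 8 * 7 * 6 * 5 * 4 * 3 * factorial(2)
= 10 * 9 * 8 * 7 * 6 * 5 * 4 * 3 * 2 * factorial(1)
= 10 * 9 * 8 * 7 * 6 * 5 * 4 * 3 * 2 * 1
= 3628800


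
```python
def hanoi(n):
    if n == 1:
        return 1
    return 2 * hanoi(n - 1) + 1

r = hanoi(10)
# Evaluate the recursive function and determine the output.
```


hanoi(10)
= 2 * hanoi(9) + 1
= 2 * (2 * hanoi(8) + 1) + 1
= 2 * (2 * (2 * hanoi(7) + 1) + 1) + 1
= 2 * (2 * (2 * (2 * hanoi(6) + 1) + 1) + 1) + 1
= 2 * (2 * (2 * (2 * (2 * hanoi(5) + 1) + 1) + 1) + 1) + 1
= 2 * (2 * (2 * (2 * (2 * (2 * hanoi(4) + 1) + 1) + 1) + 1) + 1) + 1
= 2 * (2 * (2 * (2 * (2 * (2 * (2 * hanoi(3) + 1) + 1) + 1) + 1) + 1) + 1) + 1
= 2 * (2 * (2 * (2 * (2 * (2 * (2 * (2 * hanoi(2) + 1) + 1) + 1) + 1) + 1) + 1) + 1) + 1
= 2 * (2 * (2 * (2 * (2 * (2 * (2 * (2 * (2 * hanoi(1) + 1) + 1) + 1) + 1) + 1) + 1) + 1) + 1) + 1
Now compute bottom-up:
hanoi(1) = 1
hanoi(2) = 2 * 1 + 1 = 3
hanoi(3) = 2 * 3 + 1 = 7
hanoi(4) = 2 * 7 + 1 = 15
hanoi(5) = 2 * 15 + 1 = 31
hanoi(6) = 2 * 31 + 1 = 63
hanoi(7) = 2 * 63 + 1 = 127
hanoi(8) = 2 * 127 + 1 = 255
hanoi(9) = 2 * 255 + 1 = 511
hanoi(10) = 2 * 511 + 1 = 1023
= 1023


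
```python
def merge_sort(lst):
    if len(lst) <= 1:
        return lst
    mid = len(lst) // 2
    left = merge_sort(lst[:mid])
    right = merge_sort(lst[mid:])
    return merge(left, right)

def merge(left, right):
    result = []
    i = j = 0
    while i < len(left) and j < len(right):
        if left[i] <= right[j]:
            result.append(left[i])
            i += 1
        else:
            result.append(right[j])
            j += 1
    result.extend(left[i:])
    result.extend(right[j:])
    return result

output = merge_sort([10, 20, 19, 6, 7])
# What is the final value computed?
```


merge_sort([10, 20, 19, 6, 7])
Split into [10, 20] and [19, 6, 7]
Left sorted: [10, 20]
Right sorted: [6, 7, 19]
Merge [10, 20] and [6, 7, 19]
= [6, 7, 10, 19, 20]
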